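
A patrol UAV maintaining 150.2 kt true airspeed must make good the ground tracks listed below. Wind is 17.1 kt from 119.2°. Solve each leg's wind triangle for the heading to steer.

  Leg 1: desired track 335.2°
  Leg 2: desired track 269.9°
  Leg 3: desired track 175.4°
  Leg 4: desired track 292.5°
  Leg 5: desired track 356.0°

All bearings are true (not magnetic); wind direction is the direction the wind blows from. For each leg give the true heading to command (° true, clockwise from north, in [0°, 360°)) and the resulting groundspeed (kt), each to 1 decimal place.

Leg 1: heading=339.0°, groundspeed=163.7 kt
Leg 2: heading=266.7°, groundspeed=164.9 kt
Leg 3: heading=170.0°, groundspeed=140.0 kt
Leg 4: heading=291.7°, groundspeed=167.2 kt
Leg 5: heading=1.5°, groundspeed=158.9 kt

Leg 1: desired track 335.2°; wind correction +3.8° → command heading 339.0°, groundspeed 163.7 kt
Leg 2: desired track 269.9°; wind correction -3.2° → command heading 266.7°, groundspeed 164.9 kt
Leg 3: desired track 175.4°; wind correction -5.4° → command heading 170.0°, groundspeed 140.0 kt
Leg 4: desired track 292.5°; wind correction -0.8° → command heading 291.7°, groundspeed 167.2 kt
Leg 5: desired track 356.0°; wind correction +5.5° → command heading 1.5°, groundspeed 158.9 kt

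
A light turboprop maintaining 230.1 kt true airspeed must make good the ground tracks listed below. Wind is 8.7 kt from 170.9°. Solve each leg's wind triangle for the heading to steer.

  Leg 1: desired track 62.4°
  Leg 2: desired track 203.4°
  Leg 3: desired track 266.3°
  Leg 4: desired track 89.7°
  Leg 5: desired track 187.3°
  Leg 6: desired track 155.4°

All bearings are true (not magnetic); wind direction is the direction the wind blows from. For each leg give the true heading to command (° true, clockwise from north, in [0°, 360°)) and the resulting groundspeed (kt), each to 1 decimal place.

Leg 1: desired track 62.4°; wind correction +2.1° → command heading 64.5°, groundspeed 232.7 kt
Leg 2: desired track 203.4°; wind correction -1.2° → command heading 202.2°, groundspeed 222.7 kt
Leg 3: desired track 266.3°; wind correction -2.2° → command heading 264.1°, groundspeed 230.8 kt
Leg 4: desired track 89.7°; wind correction +2.1° → command heading 91.8°, groundspeed 228.6 kt
Leg 5: desired track 187.3°; wind correction -0.6° → command heading 186.7°, groundspeed 221.7 kt
Leg 6: desired track 155.4°; wind correction +0.6° → command heading 156.0°, groundspeed 221.7 kt

Leg 1: heading=64.5°, groundspeed=232.7 kt
Leg 2: heading=202.2°, groundspeed=222.7 kt
Leg 3: heading=264.1°, groundspeed=230.8 kt
Leg 4: heading=91.8°, groundspeed=228.6 kt
Leg 5: heading=186.7°, groundspeed=221.7 kt
Leg 6: heading=156.0°, groundspeed=221.7 kt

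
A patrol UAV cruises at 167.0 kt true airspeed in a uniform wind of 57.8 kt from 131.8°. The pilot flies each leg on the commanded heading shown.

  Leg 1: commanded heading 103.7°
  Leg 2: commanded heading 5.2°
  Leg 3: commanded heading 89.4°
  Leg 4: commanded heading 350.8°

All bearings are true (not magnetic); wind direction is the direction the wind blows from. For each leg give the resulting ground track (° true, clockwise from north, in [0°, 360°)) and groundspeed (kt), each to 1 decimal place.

Leg 1: track=90.5°, groundspeed=119.2 kt
Leg 2: track=352.2°, groundspeed=206.7 kt
Leg 3: track=72.0°, groundspeed=130.3 kt
Leg 4: track=341.1°, groundspeed=215.0 kt

Leg 1: heading 103.7°; drift -13.2° → track 90.5°, groundspeed 119.2 kt
Leg 2: heading 5.2°; drift -13.0° → track 352.2°, groundspeed 206.7 kt
Leg 3: heading 89.4°; drift -17.4° → track 72.0°, groundspeed 130.3 kt
Leg 4: heading 350.8°; drift -9.7° → track 341.1°, groundspeed 215.0 kt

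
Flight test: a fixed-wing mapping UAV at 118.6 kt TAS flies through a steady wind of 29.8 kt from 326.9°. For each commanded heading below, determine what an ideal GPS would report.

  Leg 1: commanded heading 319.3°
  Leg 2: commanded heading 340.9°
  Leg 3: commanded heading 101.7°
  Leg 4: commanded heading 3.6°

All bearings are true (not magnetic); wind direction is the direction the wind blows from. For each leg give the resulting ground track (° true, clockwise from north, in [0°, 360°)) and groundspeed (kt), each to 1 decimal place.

Leg 1: heading 319.3°; drift -2.5° → track 316.8°, groundspeed 89.1 kt
Leg 2: heading 340.9°; drift +4.6° → track 345.5°, groundspeed 90.0 kt
Leg 3: heading 101.7°; drift +8.6° → track 110.3°, groundspeed 141.2 kt
Leg 4: heading 3.6°; drift +10.6° → track 14.2°, groundspeed 96.4 kt

Leg 1: track=316.8°, groundspeed=89.1 kt
Leg 2: track=345.5°, groundspeed=90.0 kt
Leg 3: track=110.3°, groundspeed=141.2 kt
Leg 4: track=14.2°, groundspeed=96.4 kt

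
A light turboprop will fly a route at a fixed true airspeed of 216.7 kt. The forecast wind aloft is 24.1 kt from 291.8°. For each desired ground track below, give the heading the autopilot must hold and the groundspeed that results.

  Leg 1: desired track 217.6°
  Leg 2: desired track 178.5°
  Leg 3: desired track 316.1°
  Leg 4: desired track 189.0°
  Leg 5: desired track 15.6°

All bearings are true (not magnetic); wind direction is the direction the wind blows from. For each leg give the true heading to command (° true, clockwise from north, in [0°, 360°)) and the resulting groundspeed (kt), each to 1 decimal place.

Leg 1: desired track 217.6°; wind correction +6.1° → command heading 223.7°, groundspeed 208.9 kt
Leg 2: desired track 178.5°; wind correction +5.9° → command heading 184.4°, groundspeed 225.1 kt
Leg 3: desired track 316.1°; wind correction -2.6° → command heading 313.5°, groundspeed 194.5 kt
Leg 4: desired track 189.0°; wind correction +6.2° → command heading 195.2°, groundspeed 220.8 kt
Leg 5: desired track 15.6°; wind correction -6.3° → command heading 9.3°, groundspeed 212.8 kt

Leg 1: heading=223.7°, groundspeed=208.9 kt
Leg 2: heading=184.4°, groundspeed=225.1 kt
Leg 3: heading=313.5°, groundspeed=194.5 kt
Leg 4: heading=195.2°, groundspeed=220.8 kt
Leg 5: heading=9.3°, groundspeed=212.8 kt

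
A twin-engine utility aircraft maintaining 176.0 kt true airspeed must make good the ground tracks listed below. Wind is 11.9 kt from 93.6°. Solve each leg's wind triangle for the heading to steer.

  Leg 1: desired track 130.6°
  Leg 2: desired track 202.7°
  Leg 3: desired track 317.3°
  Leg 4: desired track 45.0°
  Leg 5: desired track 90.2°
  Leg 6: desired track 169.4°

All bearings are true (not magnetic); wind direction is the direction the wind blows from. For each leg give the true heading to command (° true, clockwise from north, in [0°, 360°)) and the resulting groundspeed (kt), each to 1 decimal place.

Leg 1: heading=128.3°, groundspeed=166.4 kt
Leg 2: heading=199.0°, groundspeed=179.5 kt
Leg 3: heading=320.0°, groundspeed=184.4 kt
Leg 4: heading=47.9°, groundspeed=167.9 kt
Leg 5: heading=90.4°, groundspeed=164.1 kt
Leg 6: heading=165.6°, groundspeed=172.7 kt

Leg 1: desired track 130.6°; wind correction -2.3° → command heading 128.3°, groundspeed 166.4 kt
Leg 2: desired track 202.7°; wind correction -3.7° → command heading 199.0°, groundspeed 179.5 kt
Leg 3: desired track 317.3°; wind correction +2.7° → command heading 320.0°, groundspeed 184.4 kt
Leg 4: desired track 45.0°; wind correction +2.9° → command heading 47.9°, groundspeed 167.9 kt
Leg 5: desired track 90.2°; wind correction +0.2° → command heading 90.4°, groundspeed 164.1 kt
Leg 6: desired track 169.4°; wind correction -3.8° → command heading 165.6°, groundspeed 172.7 kt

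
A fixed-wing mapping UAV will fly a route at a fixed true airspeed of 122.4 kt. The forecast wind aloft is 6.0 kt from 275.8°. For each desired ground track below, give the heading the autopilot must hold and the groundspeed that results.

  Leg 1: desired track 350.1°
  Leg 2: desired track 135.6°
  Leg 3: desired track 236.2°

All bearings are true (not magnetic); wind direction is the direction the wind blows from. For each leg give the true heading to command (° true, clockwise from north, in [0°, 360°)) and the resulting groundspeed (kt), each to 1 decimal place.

Leg 1: heading=347.4°, groundspeed=120.6 kt
Leg 2: heading=137.4°, groundspeed=126.9 kt
Leg 3: heading=238.0°, groundspeed=117.7 kt

Leg 1: desired track 350.1°; wind correction -2.7° → command heading 347.4°, groundspeed 120.6 kt
Leg 2: desired track 135.6°; wind correction +1.8° → command heading 137.4°, groundspeed 126.9 kt
Leg 3: desired track 236.2°; wind correction +1.8° → command heading 238.0°, groundspeed 117.7 kt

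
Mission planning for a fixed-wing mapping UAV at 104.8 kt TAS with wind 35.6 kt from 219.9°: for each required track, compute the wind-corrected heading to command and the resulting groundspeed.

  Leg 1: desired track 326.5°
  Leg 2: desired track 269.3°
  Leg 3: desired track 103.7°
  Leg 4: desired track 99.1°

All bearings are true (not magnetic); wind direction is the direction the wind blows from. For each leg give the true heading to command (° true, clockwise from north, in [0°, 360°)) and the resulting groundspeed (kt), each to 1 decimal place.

Leg 1: desired track 326.5°; wind correction -19.0° → command heading 307.5°, groundspeed 109.3 kt
Leg 2: desired track 269.3°; wind correction -14.9° → command heading 254.4°, groundspeed 78.1 kt
Leg 3: desired track 103.7°; wind correction +17.7° → command heading 121.4°, groundspeed 115.5 kt
Leg 4: desired track 99.1°; wind correction +17.0° → command heading 116.1°, groundspeed 118.5 kt

Leg 1: heading=307.5°, groundspeed=109.3 kt
Leg 2: heading=254.4°, groundspeed=78.1 kt
Leg 3: heading=121.4°, groundspeed=115.5 kt
Leg 4: heading=116.1°, groundspeed=118.5 kt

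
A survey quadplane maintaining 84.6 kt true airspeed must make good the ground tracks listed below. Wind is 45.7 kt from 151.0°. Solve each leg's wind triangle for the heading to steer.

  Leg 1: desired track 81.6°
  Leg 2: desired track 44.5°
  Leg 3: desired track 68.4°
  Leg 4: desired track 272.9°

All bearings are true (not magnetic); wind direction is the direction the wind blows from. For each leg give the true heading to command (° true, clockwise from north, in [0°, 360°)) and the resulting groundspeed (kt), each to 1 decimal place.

Leg 1: heading=112.0°, groundspeed=56.9 kt
Leg 2: heading=75.7°, groundspeed=85.3 kt
Leg 3: heading=100.8°, groundspeed=65.6 kt
Leg 4: heading=245.6°, groundspeed=99.3 kt

Leg 1: desired track 81.6°; wind correction +30.4° → command heading 112.0°, groundspeed 56.9 kt
Leg 2: desired track 44.5°; wind correction +31.2° → command heading 75.7°, groundspeed 85.3 kt
Leg 3: desired track 68.4°; wind correction +32.4° → command heading 100.8°, groundspeed 65.6 kt
Leg 4: desired track 272.9°; wind correction -27.3° → command heading 245.6°, groundspeed 99.3 kt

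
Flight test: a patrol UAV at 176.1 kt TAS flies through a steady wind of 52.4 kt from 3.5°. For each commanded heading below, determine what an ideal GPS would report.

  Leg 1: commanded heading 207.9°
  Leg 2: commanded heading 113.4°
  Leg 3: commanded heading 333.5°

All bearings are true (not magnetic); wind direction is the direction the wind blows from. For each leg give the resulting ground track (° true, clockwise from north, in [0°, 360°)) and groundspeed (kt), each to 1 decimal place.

Leg 1: track=202.4°, groundspeed=224.9 kt
Leg 2: track=127.7°, groundspeed=200.1 kt
Leg 3: track=322.2°, groundspeed=133.3 kt

Leg 1: heading 207.9°; drift -5.5° → track 202.4°, groundspeed 224.9 kt
Leg 2: heading 113.4°; drift +14.3° → track 127.7°, groundspeed 200.1 kt
Leg 3: heading 333.5°; drift -11.3° → track 322.2°, groundspeed 133.3 kt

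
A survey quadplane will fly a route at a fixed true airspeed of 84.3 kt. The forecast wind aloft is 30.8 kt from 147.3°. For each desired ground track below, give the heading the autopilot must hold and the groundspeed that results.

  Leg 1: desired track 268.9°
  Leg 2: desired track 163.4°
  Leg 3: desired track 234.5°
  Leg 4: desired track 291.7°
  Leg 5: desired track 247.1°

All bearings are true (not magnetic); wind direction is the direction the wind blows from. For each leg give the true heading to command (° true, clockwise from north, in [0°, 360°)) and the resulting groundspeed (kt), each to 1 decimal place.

Leg 1: heading=250.8°, groundspeed=96.3 kt
Leg 2: heading=157.6°, groundspeed=54.3 kt
Leg 3: heading=213.1°, groundspeed=77.0 kt
Leg 4: heading=279.4°, groundspeed=107.4 kt
Leg 5: heading=226.0°, groundspeed=83.9 kt

Leg 1: desired track 268.9°; wind correction -18.1° → command heading 250.8°, groundspeed 96.3 kt
Leg 2: desired track 163.4°; wind correction -5.8° → command heading 157.6°, groundspeed 54.3 kt
Leg 3: desired track 234.5°; wind correction -21.4° → command heading 213.1°, groundspeed 77.0 kt
Leg 4: desired track 291.7°; wind correction -12.3° → command heading 279.4°, groundspeed 107.4 kt
Leg 5: desired track 247.1°; wind correction -21.1° → command heading 226.0°, groundspeed 83.9 kt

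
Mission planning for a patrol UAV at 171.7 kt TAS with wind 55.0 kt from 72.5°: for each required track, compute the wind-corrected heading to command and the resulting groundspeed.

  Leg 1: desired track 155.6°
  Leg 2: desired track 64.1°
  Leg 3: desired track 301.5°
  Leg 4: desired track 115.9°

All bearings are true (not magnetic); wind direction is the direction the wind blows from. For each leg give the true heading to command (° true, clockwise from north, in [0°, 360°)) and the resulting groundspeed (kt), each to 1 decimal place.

Leg 1: heading=137.1°, groundspeed=156.2 kt
Leg 2: heading=66.8°, groundspeed=117.1 kt
Leg 3: heading=315.5°, groundspeed=202.7 kt
Leg 4: heading=103.2°, groundspeed=127.5 kt

Leg 1: desired track 155.6°; wind correction -18.5° → command heading 137.1°, groundspeed 156.2 kt
Leg 2: desired track 64.1°; wind correction +2.7° → command heading 66.8°, groundspeed 117.1 kt
Leg 3: desired track 301.5°; wind correction +14.0° → command heading 315.5°, groundspeed 202.7 kt
Leg 4: desired track 115.9°; wind correction -12.7° → command heading 103.2°, groundspeed 127.5 kt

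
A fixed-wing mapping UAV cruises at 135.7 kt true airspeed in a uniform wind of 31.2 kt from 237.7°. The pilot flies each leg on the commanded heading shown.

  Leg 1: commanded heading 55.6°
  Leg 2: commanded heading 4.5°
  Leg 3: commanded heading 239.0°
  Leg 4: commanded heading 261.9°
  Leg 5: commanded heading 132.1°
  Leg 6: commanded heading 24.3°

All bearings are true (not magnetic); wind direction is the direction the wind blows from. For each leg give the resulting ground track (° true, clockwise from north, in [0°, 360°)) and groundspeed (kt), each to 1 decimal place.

Leg 1: track=56.0°, groundspeed=166.9 kt
Leg 2: track=13.7°, groundspeed=156.4 kt
Leg 3: track=239.4°, groundspeed=104.5 kt
Leg 4: track=268.7°, groundspeed=108.0 kt
Leg 5: track=120.3°, groundspeed=147.2 kt
Leg 6: track=30.4°, groundspeed=162.7 kt

Leg 1: heading 55.6°; drift +0.4° → track 56.0°, groundspeed 166.9 kt
Leg 2: heading 4.5°; drift +9.2° → track 13.7°, groundspeed 156.4 kt
Leg 3: heading 239.0°; drift +0.4° → track 239.4°, groundspeed 104.5 kt
Leg 4: heading 261.9°; drift +6.8° → track 268.7°, groundspeed 108.0 kt
Leg 5: heading 132.1°; drift -11.8° → track 120.3°, groundspeed 147.2 kt
Leg 6: heading 24.3°; drift +6.1° → track 30.4°, groundspeed 162.7 kt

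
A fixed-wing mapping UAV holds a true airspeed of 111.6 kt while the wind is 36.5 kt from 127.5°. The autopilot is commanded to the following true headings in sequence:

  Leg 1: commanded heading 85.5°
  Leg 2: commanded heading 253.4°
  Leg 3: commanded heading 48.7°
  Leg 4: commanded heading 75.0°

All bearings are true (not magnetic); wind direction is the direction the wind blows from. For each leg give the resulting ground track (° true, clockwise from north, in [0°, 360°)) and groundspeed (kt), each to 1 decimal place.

Leg 1: track=69.4°, groundspeed=87.9 kt
Leg 2: track=265.9°, groundspeed=136.2 kt
Leg 3: track=29.8°, groundspeed=110.5 kt
Leg 4: track=57.0°, groundspeed=94.0 kt

Leg 1: heading 85.5°; drift -16.1° → track 69.4°, groundspeed 87.9 kt
Leg 2: heading 253.4°; drift +12.5° → track 265.9°, groundspeed 136.2 kt
Leg 3: heading 48.7°; drift -18.9° → track 29.8°, groundspeed 110.5 kt
Leg 4: heading 75.0°; drift -18.0° → track 57.0°, groundspeed 94.0 kt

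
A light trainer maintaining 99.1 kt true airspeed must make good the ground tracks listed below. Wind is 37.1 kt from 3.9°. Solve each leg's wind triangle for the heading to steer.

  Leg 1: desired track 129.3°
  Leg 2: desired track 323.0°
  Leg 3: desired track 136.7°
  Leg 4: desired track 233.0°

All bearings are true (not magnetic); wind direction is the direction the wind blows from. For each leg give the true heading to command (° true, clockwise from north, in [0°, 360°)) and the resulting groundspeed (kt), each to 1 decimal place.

Leg 1: heading=111.5°, groundspeed=115.9 kt
Leg 2: heading=337.2°, groundspeed=68.0 kt
Leg 3: heading=120.8°, groundspeed=120.5 kt
Leg 4: heading=249.4°, groundspeed=119.3 kt

Leg 1: desired track 129.3°; wind correction -17.8° → command heading 111.5°, groundspeed 115.9 kt
Leg 2: desired track 323.0°; wind correction +14.2° → command heading 337.2°, groundspeed 68.0 kt
Leg 3: desired track 136.7°; wind correction -15.9° → command heading 120.8°, groundspeed 120.5 kt
Leg 4: desired track 233.0°; wind correction +16.4° → command heading 249.4°, groundspeed 119.3 kt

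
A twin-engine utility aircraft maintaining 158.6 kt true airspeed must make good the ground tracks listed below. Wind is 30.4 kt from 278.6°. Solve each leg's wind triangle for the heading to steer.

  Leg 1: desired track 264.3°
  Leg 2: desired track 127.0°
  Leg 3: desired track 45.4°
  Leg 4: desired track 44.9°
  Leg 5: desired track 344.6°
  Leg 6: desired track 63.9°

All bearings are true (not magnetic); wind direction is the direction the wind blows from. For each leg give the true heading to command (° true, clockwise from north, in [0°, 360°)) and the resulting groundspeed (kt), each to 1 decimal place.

Leg 1: desired track 264.3°; wind correction +2.7° → command heading 267.0°, groundspeed 129.0 kt
Leg 2: desired track 127.0°; wind correction +5.2° → command heading 132.2°, groundspeed 184.7 kt
Leg 3: desired track 45.4°; wind correction -8.8° → command heading 36.6°, groundspeed 174.9 kt
Leg 4: desired track 44.9°; wind correction -8.9° → command heading 36.0°, groundspeed 174.7 kt
Leg 5: desired track 344.6°; wind correction -10.1° → command heading 334.5°, groundspeed 143.8 kt
Leg 6: desired track 63.9°; wind correction -6.3° → command heading 57.6°, groundspeed 182.6 kt

Leg 1: heading=267.0°, groundspeed=129.0 kt
Leg 2: heading=132.2°, groundspeed=184.7 kt
Leg 3: heading=36.6°, groundspeed=174.9 kt
Leg 4: heading=36.0°, groundspeed=174.7 kt
Leg 5: heading=334.5°, groundspeed=143.8 kt
Leg 6: heading=57.6°, groundspeed=182.6 kt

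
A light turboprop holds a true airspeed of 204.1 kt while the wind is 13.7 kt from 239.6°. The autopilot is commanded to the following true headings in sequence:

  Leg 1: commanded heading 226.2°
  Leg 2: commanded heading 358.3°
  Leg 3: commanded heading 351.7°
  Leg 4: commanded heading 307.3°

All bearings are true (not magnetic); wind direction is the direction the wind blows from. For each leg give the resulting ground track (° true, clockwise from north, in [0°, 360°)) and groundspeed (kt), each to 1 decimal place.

Leg 1: track=225.2°, groundspeed=190.8 kt
Leg 2: track=1.6°, groundspeed=211.0 kt
Leg 3: track=355.2°, groundspeed=209.6 kt
Leg 4: track=310.9°, groundspeed=199.3 kt

Leg 1: heading 226.2°; drift -1.0° → track 225.2°, groundspeed 190.8 kt
Leg 2: heading 358.3°; drift +3.3° → track 1.6°, groundspeed 211.0 kt
Leg 3: heading 351.7°; drift +3.5° → track 355.2°, groundspeed 209.6 kt
Leg 4: heading 307.3°; drift +3.6° → track 310.9°, groundspeed 199.3 kt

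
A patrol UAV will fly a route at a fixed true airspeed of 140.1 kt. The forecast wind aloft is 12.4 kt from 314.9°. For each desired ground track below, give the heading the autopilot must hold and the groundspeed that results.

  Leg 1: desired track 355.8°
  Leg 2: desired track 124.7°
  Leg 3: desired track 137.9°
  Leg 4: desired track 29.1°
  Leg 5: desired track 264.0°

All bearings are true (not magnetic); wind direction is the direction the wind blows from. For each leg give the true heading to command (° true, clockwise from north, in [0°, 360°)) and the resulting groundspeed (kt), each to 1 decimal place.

Leg 1: desired track 355.8°; wind correction -3.3° → command heading 352.5°, groundspeed 130.5 kt
Leg 2: desired track 124.7°; wind correction -0.9° → command heading 123.8°, groundspeed 152.3 kt
Leg 3: desired track 137.9°; wind correction +0.3° → command heading 138.2°, groundspeed 152.5 kt
Leg 4: desired track 29.1°; wind correction -4.9° → command heading 24.2°, groundspeed 136.2 kt
Leg 5: desired track 264.0°; wind correction +3.9° → command heading 267.9°, groundspeed 131.9 kt

Leg 1: heading=352.5°, groundspeed=130.5 kt
Leg 2: heading=123.8°, groundspeed=152.3 kt
Leg 3: heading=138.2°, groundspeed=152.5 kt
Leg 4: heading=24.2°, groundspeed=136.2 kt
Leg 5: heading=267.9°, groundspeed=131.9 kt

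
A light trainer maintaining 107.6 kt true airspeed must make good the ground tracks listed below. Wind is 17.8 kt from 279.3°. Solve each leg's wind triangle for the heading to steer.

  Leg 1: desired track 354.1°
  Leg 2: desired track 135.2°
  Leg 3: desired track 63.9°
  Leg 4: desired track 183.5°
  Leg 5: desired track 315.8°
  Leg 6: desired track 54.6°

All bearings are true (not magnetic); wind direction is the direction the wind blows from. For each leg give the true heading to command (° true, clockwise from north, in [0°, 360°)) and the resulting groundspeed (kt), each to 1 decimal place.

Leg 1: heading=344.9°, groundspeed=101.6 kt
Leg 2: heading=140.8°, groundspeed=121.5 kt
Leg 3: heading=58.4°, groundspeed=121.6 kt
Leg 4: heading=193.0°, groundspeed=107.9 kt
Leg 5: heading=310.2°, groundspeed=92.8 kt
Leg 6: heading=47.9°, groundspeed=119.5 kt

Leg 1: desired track 354.1°; wind correction -9.2° → command heading 344.9°, groundspeed 101.6 kt
Leg 2: desired track 135.2°; wind correction +5.6° → command heading 140.8°, groundspeed 121.5 kt
Leg 3: desired track 63.9°; wind correction -5.5° → command heading 58.4°, groundspeed 121.6 kt
Leg 4: desired track 183.5°; wind correction +9.5° → command heading 193.0°, groundspeed 107.9 kt
Leg 5: desired track 315.8°; wind correction -5.6° → command heading 310.2°, groundspeed 92.8 kt
Leg 6: desired track 54.6°; wind correction -6.7° → command heading 47.9°, groundspeed 119.5 kt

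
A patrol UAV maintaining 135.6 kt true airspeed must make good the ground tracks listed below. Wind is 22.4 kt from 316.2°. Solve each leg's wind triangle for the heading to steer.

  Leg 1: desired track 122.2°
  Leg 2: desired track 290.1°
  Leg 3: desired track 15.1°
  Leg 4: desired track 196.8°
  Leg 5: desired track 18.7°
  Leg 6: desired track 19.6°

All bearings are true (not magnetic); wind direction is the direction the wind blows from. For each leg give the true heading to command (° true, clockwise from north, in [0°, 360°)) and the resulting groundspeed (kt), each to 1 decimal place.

Leg 1: desired track 122.2°; wind correction -2.3° → command heading 119.9°, groundspeed 157.2 kt
Leg 2: desired track 290.1°; wind correction +4.2° → command heading 294.3°, groundspeed 115.1 kt
Leg 3: desired track 15.1°; wind correction -8.1° → command heading 7.0°, groundspeed 122.7 kt
Leg 4: desired track 196.8°; wind correction +8.3° → command heading 205.1°, groundspeed 145.2 kt
Leg 5: desired track 18.7°; wind correction -8.4° → command heading 10.3°, groundspeed 123.8 kt
Leg 6: desired track 19.6°; wind correction -8.5° → command heading 11.1°, groundspeed 124.1 kt

Leg 1: heading=119.9°, groundspeed=157.2 kt
Leg 2: heading=294.3°, groundspeed=115.1 kt
Leg 3: heading=7.0°, groundspeed=122.7 kt
Leg 4: heading=205.1°, groundspeed=145.2 kt
Leg 5: heading=10.3°, groundspeed=123.8 kt
Leg 6: heading=11.1°, groundspeed=124.1 kt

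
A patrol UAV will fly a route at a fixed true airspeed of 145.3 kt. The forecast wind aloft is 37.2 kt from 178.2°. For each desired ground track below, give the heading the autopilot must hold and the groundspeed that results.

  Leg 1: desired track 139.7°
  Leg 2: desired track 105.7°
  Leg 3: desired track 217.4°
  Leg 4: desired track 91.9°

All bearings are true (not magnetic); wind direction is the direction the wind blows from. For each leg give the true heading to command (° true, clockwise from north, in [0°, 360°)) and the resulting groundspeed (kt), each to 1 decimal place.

Leg 1: desired track 139.7°; wind correction +9.2° → command heading 148.9°, groundspeed 114.3 kt
Leg 2: desired track 105.7°; wind correction +14.1° → command heading 119.8°, groundspeed 129.7 kt
Leg 3: desired track 217.4°; wind correction -9.3° → command heading 208.1°, groundspeed 114.6 kt
Leg 4: desired track 91.9°; wind correction +14.8° → command heading 106.7°, groundspeed 138.1 kt

Leg 1: heading=148.9°, groundspeed=114.3 kt
Leg 2: heading=119.8°, groundspeed=129.7 kt
Leg 3: heading=208.1°, groundspeed=114.6 kt
Leg 4: heading=106.7°, groundspeed=138.1 kt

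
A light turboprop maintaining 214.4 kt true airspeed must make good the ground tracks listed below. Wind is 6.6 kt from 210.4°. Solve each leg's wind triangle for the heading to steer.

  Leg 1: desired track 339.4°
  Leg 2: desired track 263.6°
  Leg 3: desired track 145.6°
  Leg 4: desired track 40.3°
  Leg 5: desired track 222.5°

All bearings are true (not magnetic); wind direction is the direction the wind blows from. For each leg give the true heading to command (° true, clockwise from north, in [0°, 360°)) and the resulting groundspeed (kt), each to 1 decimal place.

Leg 1: heading=338.0°, groundspeed=218.5 kt
Leg 2: heading=262.2°, groundspeed=210.4 kt
Leg 3: heading=147.2°, groundspeed=211.5 kt
Leg 4: heading=40.6°, groundspeed=220.9 kt
Leg 5: heading=222.1°, groundspeed=207.9 kt

Leg 1: desired track 339.4°; wind correction -1.4° → command heading 338.0°, groundspeed 218.5 kt
Leg 2: desired track 263.6°; wind correction -1.4° → command heading 262.2°, groundspeed 210.4 kt
Leg 3: desired track 145.6°; wind correction +1.6° → command heading 147.2°, groundspeed 211.5 kt
Leg 4: desired track 40.3°; wind correction +0.3° → command heading 40.6°, groundspeed 220.9 kt
Leg 5: desired track 222.5°; wind correction -0.4° → command heading 222.1°, groundspeed 207.9 kt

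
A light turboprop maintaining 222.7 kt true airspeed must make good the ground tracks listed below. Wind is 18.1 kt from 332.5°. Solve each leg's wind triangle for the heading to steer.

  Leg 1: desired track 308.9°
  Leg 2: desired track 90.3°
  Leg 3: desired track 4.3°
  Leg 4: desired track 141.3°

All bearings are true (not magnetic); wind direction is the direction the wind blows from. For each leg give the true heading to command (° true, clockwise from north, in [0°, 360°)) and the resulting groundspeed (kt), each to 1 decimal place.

Leg 1: heading=310.8°, groundspeed=206.0 kt
Leg 2: heading=86.2°, groundspeed=230.6 kt
Leg 3: heading=1.8°, groundspeed=207.1 kt
Leg 4: heading=140.4°, groundspeed=240.4 kt

Leg 1: desired track 308.9°; wind correction +1.9° → command heading 310.8°, groundspeed 206.0 kt
Leg 2: desired track 90.3°; wind correction -4.1° → command heading 86.2°, groundspeed 230.6 kt
Leg 3: desired track 4.3°; wind correction -2.5° → command heading 1.8°, groundspeed 207.1 kt
Leg 4: desired track 141.3°; wind correction -0.9° → command heading 140.4°, groundspeed 240.4 kt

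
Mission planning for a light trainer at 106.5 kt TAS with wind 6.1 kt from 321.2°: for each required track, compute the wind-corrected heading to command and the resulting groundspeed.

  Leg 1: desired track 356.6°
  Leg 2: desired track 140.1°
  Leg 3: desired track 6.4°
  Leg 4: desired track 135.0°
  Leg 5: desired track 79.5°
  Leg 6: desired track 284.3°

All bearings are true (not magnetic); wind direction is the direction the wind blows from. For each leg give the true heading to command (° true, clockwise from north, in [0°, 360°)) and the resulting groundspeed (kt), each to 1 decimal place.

Leg 1: desired track 356.6°; wind correction -1.9° → command heading 354.7°, groundspeed 101.5 kt
Leg 2: desired track 140.1°; wind correction -0.1° → command heading 140.0°, groundspeed 112.6 kt
Leg 3: desired track 6.4°; wind correction -2.3° → command heading 4.1°, groundspeed 102.1 kt
Leg 4: desired track 135.0°; wind correction -0.4° → command heading 134.6°, groundspeed 112.6 kt
Leg 5: desired track 79.5°; wind correction -2.9° → command heading 76.6°, groundspeed 109.3 kt
Leg 6: desired track 284.3°; wind correction +2.0° → command heading 286.3°, groundspeed 101.6 kt

Leg 1: heading=354.7°, groundspeed=101.5 kt
Leg 2: heading=140.0°, groundspeed=112.6 kt
Leg 3: heading=4.1°, groundspeed=102.1 kt
Leg 4: heading=134.6°, groundspeed=112.6 kt
Leg 5: heading=76.6°, groundspeed=109.3 kt
Leg 6: heading=286.3°, groundspeed=101.6 kt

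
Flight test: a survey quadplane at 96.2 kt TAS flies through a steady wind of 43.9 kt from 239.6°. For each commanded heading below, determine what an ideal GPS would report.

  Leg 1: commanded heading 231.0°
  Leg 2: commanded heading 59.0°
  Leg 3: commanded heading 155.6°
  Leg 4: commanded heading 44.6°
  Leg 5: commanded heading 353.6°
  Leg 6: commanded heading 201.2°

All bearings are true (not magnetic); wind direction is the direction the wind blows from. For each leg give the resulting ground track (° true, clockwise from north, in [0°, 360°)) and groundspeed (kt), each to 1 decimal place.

Leg 1: heading 231.0°; drift -7.1° → track 223.9°, groundspeed 53.2 kt
Leg 2: heading 59.0°; drift +0.2° → track 59.2°, groundspeed 140.1 kt
Leg 3: heading 155.6°; drift -25.5° → track 130.1°, groundspeed 101.5 kt
Leg 4: heading 44.6°; drift +4.7° → track 49.3°, groundspeed 139.1 kt
Leg 5: heading 353.6°; drift +19.4° → track 13.0°, groundspeed 120.9 kt
Leg 6: heading 201.2°; drift -23.8° → track 177.4°, groundspeed 67.5 kt

Leg 1: track=223.9°, groundspeed=53.2 kt
Leg 2: track=59.2°, groundspeed=140.1 kt
Leg 3: track=130.1°, groundspeed=101.5 kt
Leg 4: track=49.3°, groundspeed=139.1 kt
Leg 5: track=13.0°, groundspeed=120.9 kt
Leg 6: track=177.4°, groundspeed=67.5 kt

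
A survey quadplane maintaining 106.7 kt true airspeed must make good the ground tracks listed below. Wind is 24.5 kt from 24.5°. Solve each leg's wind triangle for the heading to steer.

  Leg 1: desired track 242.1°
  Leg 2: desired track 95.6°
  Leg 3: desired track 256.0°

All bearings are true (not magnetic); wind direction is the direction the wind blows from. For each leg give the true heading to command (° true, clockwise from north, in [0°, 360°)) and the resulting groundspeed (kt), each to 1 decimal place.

Leg 1: heading=250.2°, groundspeed=125.1 kt
Leg 2: heading=83.1°, groundspeed=96.2 kt
Leg 3: heading=266.4°, groundspeed=120.2 kt

Leg 1: desired track 242.1°; wind correction +8.1° → command heading 250.2°, groundspeed 125.1 kt
Leg 2: desired track 95.6°; wind correction -12.5° → command heading 83.1°, groundspeed 96.2 kt
Leg 3: desired track 256.0°; wind correction +10.4° → command heading 266.4°, groundspeed 120.2 kt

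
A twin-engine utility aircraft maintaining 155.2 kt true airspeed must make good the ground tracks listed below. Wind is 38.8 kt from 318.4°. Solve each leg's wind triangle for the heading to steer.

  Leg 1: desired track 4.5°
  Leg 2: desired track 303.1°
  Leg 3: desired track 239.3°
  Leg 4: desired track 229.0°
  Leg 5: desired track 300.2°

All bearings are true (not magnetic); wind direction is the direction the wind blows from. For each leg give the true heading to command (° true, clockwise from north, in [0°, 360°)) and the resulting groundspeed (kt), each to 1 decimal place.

Leg 1: desired track 4.5°; wind correction -10.4° → command heading 354.1°, groundspeed 125.8 kt
Leg 2: desired track 303.1°; wind correction +3.8° → command heading 306.9°, groundspeed 117.4 kt
Leg 3: desired track 239.3°; wind correction +14.2° → command heading 253.5°, groundspeed 143.1 kt
Leg 4: desired track 229.0°; wind correction +14.5° → command heading 243.5°, groundspeed 149.9 kt
Leg 5: desired track 300.2°; wind correction +4.5° → command heading 304.7°, groundspeed 117.9 kt

Leg 1: heading=354.1°, groundspeed=125.8 kt
Leg 2: heading=306.9°, groundspeed=117.4 kt
Leg 3: heading=253.5°, groundspeed=143.1 kt
Leg 4: heading=243.5°, groundspeed=149.9 kt
Leg 5: heading=304.7°, groundspeed=117.9 kt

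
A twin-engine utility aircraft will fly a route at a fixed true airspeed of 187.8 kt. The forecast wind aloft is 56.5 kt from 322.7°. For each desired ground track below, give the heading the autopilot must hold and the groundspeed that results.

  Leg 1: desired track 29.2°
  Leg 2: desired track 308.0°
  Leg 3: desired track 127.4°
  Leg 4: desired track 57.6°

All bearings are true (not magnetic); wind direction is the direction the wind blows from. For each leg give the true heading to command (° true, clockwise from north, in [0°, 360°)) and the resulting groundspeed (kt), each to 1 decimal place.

Leg 1: heading=13.2°, groundspeed=158.0 kt
Leg 2: heading=312.4°, groundspeed=132.6 kt
Leg 3: heading=122.8°, groundspeed=241.7 kt
Leg 4: heading=40.2°, groundspeed=184.0 kt

Leg 1: desired track 29.2°; wind correction -16.0° → command heading 13.2°, groundspeed 158.0 kt
Leg 2: desired track 308.0°; wind correction +4.4° → command heading 312.4°, groundspeed 132.6 kt
Leg 3: desired track 127.4°; wind correction -4.6° → command heading 122.8°, groundspeed 241.7 kt
Leg 4: desired track 57.6°; wind correction -17.4° → command heading 40.2°, groundspeed 184.0 kt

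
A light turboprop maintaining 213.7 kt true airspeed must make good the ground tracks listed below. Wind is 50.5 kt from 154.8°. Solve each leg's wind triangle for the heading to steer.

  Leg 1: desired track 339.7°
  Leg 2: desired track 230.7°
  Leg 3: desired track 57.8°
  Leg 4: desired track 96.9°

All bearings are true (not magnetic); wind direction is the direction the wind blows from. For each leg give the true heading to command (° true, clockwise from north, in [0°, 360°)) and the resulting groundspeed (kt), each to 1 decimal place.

Leg 1: heading=340.9°, groundspeed=264.0 kt
Leg 2: heading=217.5°, groundspeed=195.7 kt
Leg 3: heading=71.4°, groundspeed=213.9 kt
Leg 4: heading=108.4°, groundspeed=182.5 kt

Leg 1: desired track 339.7°; wind correction +1.2° → command heading 340.9°, groundspeed 264.0 kt
Leg 2: desired track 230.7°; wind correction -13.2° → command heading 217.5°, groundspeed 195.7 kt
Leg 3: desired track 57.8°; wind correction +13.6° → command heading 71.4°, groundspeed 213.9 kt
Leg 4: desired track 96.9°; wind correction +11.5° → command heading 108.4°, groundspeed 182.5 kt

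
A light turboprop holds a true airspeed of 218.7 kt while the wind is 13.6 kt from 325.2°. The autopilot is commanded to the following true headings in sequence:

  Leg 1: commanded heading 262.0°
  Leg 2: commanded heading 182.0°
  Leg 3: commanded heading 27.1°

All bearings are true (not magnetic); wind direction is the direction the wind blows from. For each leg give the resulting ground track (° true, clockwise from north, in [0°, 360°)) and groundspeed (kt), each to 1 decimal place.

Leg 1: track=258.7°, groundspeed=212.9 kt
Leg 2: track=180.0°, groundspeed=229.7 kt
Leg 3: track=30.3°, groundspeed=212.6 kt

Leg 1: heading 262.0°; drift -3.3° → track 258.7°, groundspeed 212.9 kt
Leg 2: heading 182.0°; drift -2.0° → track 180.0°, groundspeed 229.7 kt
Leg 3: heading 27.1°; drift +3.2° → track 30.3°, groundspeed 212.6 kt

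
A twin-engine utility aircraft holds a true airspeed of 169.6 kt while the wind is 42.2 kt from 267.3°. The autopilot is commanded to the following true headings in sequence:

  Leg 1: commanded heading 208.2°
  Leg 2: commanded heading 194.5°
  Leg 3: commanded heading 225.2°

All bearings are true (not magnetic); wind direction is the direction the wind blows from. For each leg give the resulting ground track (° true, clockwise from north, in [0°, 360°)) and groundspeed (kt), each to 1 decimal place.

Leg 1: track=194.4°, groundspeed=152.3 kt
Leg 2: track=180.1°, groundspeed=162.2 kt
Leg 3: track=213.6°, groundspeed=141.2 kt

Leg 1: heading 208.2°; drift -13.8° → track 194.4°, groundspeed 152.3 kt
Leg 2: heading 194.5°; drift -14.4° → track 180.1°, groundspeed 162.2 kt
Leg 3: heading 225.2°; drift -11.6° → track 213.6°, groundspeed 141.2 kt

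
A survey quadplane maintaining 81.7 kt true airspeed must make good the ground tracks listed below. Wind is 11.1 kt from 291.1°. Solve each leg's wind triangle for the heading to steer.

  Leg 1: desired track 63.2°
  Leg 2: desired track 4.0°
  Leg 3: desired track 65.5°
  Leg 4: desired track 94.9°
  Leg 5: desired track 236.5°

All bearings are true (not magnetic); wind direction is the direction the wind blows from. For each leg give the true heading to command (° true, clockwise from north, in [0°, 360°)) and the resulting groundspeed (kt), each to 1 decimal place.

Leg 1: desired track 63.2°; wind correction -5.8° → command heading 57.4°, groundspeed 88.7 kt
Leg 2: desired track 4.0°; wind correction -7.5° → command heading 356.5°, groundspeed 77.7 kt
Leg 3: desired track 65.5°; wind correction -5.6° → command heading 59.9°, groundspeed 89.1 kt
Leg 4: desired track 94.9°; wind correction -2.2° → command heading 92.7°, groundspeed 92.3 kt
Leg 5: desired track 236.5°; wind correction +6.4° → command heading 242.9°, groundspeed 74.8 kt

Leg 1: heading=57.4°, groundspeed=88.7 kt
Leg 2: heading=356.5°, groundspeed=77.7 kt
Leg 3: heading=59.9°, groundspeed=89.1 kt
Leg 4: heading=92.7°, groundspeed=92.3 kt
Leg 5: heading=242.9°, groundspeed=74.8 kt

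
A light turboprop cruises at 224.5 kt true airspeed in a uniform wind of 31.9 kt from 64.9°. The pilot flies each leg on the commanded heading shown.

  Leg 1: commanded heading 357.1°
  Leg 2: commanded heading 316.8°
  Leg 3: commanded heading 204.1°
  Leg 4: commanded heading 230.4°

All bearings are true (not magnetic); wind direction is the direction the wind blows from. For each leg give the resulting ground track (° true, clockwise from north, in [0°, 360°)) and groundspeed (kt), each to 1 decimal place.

Leg 1: heading 357.1°; drift -7.9° → track 349.2°, groundspeed 214.5 kt
Leg 2: heading 316.8°; drift -7.4° → track 309.4°, groundspeed 236.4 kt
Leg 3: heading 204.1°; drift +4.8° → track 208.9°, groundspeed 249.5 kt
Leg 4: heading 230.4°; drift +1.8° → track 232.2°, groundspeed 255.5 kt

Leg 1: track=349.2°, groundspeed=214.5 kt
Leg 2: track=309.4°, groundspeed=236.4 kt
Leg 3: track=208.9°, groundspeed=249.5 kt
Leg 4: track=232.2°, groundspeed=255.5 kt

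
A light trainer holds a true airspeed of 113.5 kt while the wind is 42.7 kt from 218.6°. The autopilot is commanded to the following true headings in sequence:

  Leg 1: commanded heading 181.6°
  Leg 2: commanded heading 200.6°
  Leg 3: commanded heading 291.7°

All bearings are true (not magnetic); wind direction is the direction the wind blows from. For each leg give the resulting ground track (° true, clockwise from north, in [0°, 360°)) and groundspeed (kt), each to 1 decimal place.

Leg 1: track=163.7°, groundspeed=83.5 kt
Leg 2: track=190.3°, groundspeed=74.1 kt
Leg 3: track=313.7°, groundspeed=109.0 kt

Leg 1: heading 181.6°; drift -17.9° → track 163.7°, groundspeed 83.5 kt
Leg 2: heading 200.6°; drift -10.3° → track 190.3°, groundspeed 74.1 kt
Leg 3: heading 291.7°; drift +22.0° → track 313.7°, groundspeed 109.0 kt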